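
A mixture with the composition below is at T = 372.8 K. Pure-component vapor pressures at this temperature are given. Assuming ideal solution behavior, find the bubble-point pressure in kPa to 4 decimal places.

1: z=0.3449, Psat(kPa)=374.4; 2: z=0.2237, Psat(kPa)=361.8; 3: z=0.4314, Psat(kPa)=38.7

Pbub = 226.7604 kPa

At the bubble point ψ → 0, so ΣzᵢKᵢ = 1 with Kᵢ = Pᵢˢᵃᵗ/P ⇒ P = ΣzᵢPᵢˢᵃᵗ.
P = 0.3449·374.4 + 0.2237·361.8 + 0.4314·38.7 = 226.7604 kPa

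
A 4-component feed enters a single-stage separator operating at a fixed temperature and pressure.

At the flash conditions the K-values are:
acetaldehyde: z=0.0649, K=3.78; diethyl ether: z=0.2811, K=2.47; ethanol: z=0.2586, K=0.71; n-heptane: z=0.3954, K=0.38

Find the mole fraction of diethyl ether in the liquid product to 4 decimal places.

Iterate (Newton) starting at V/F = 0.5:
  V/F = 0.5000: g = -0.12934, g' = -0.6386 → V/F = 0.2975
  V/F = 0.2975: g = 0.00360, g' = -0.6989 → V/F = 0.3026
Converged at V/F = 0.3026.
Compositions from xᵢ = zᵢ/(1+V/F(Kᵢ−1)), yᵢ = Kᵢxᵢ:
  acetaldehyde: x = 0.0352, y = 0.1332
  diethyl ether: x = 0.1946, y = 0.4805
  ethanol: x = 0.2835, y = 0.2013
  n-heptane: x = 0.4867, y = 0.1850

x_diethyl ether = 0.1946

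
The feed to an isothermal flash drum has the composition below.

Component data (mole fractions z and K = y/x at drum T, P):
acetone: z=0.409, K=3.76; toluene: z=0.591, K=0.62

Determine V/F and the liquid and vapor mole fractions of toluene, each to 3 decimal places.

V/F = 0.862, x_toluene = 0.879, y_toluene = 0.545

Material balance + equilibrium reduce to Σ zᵢ(Kᵢ−1)/(1+V/F(Kᵢ−1)) = 0.
Feasibility: ΣzᵢKᵢ = 1.904, Σzᵢ/Kᵢ = 1.062 — both > 1, two phases present.
Binary case is linear: z₁(K₁−1)(1+V/F(K₂−1)) + z₂(K₂−1)(1+V/F(K₁−1)) = 0
⇒ V/F = [z₁(K₁−1)+z₂(K₂−1)] / [−(K₁−1)(K₂−1)] = 0.9043/1.0488 = 0.862
Compositions from xᵢ = zᵢ/(1+V/F(Kᵢ−1)), yᵢ = Kᵢxᵢ:
  acetone: x = 0.121, y = 0.455
  toluene: x = 0.879, y = 0.545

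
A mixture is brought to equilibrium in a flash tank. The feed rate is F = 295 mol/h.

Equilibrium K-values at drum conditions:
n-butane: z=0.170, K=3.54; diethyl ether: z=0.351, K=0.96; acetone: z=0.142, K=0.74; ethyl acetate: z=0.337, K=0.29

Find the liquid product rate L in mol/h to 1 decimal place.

Newton–Raphson from V/F = 0.47:
  V/F = 0.470: g = -0.2186, g' = -0.624 → V/F = 0.119
  V/F = 0.119: g = 0.0177, g' = -0.859 → V/F = 0.140
  V/F = 0.140: g = 0.0004, g' = -0.817 → V/F = 0.141
Converged at V/F = 0.141.
Then V = V/F·F = 0.1405·295 = 41.5 mol/h and L = F − V = 253.5 mol/h.

L = 253.5 mol/h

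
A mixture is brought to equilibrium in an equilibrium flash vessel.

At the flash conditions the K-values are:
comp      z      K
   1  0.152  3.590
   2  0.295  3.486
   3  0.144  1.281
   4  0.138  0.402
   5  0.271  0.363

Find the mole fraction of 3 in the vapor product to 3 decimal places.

y_3 = 0.155

Let ψ = V/F and solve Σ zᵢ(Kᵢ−1)/(1+ψ(Kᵢ−1)) = 0.
Check two-phase: ΣzᵢKᵢ = 1.912 > 1 and Σzᵢ/Kᵢ = 1.329 > 1, so g(0) = 0.912 > 0 and g(1) = -0.329 < 0.
Iterate (Newton) starting at ψ = 0.5:
  ψ = 0.500: g = 0.1629, g' = -0.902 → ψ = 0.681
  ψ = 0.681: g = 0.0049, g' = -0.876 → ψ = 0.686
Converged at ψ = 0.686.
Compositions from xᵢ = zᵢ/(1+ψ(Kᵢ−1)), yᵢ = Kᵢxᵢ:
  1: x = 0.055, y = 0.196
  2: x = 0.109, y = 0.380
  3: x = 0.121, y = 0.155
  4: x = 0.234, y = 0.094
  5: x = 0.481, y = 0.175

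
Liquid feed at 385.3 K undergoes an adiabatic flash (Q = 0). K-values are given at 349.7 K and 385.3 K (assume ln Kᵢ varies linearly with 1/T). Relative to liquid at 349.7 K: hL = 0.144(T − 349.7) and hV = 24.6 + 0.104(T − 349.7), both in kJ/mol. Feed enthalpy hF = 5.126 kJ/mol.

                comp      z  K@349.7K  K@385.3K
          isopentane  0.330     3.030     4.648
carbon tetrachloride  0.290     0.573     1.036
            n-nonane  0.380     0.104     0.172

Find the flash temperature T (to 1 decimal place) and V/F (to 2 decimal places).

Adiabatic flash: solve Rachford–Rice at each trial T, then check hF = ψ·hV(T) + (1−ψ)·hL(T).
  T = 349.7 K: K = (3.030, 0.573, 0.104), RR gives ψ = 0.140, H_out = 3.456 kJ/mol
  T = 385.3 K: K = (4.648, 1.036, 0.172), RR gives ψ = 0.423, H_out = 14.919 kJ/mol
  T = 367.5 K: K = (3.792, 0.782, 0.135), RR gives ψ = 0.292, H_out = 9.546 kJ/mol
  T = 358.6 K: K = (3.399, 0.672, 0.119), RR gives ψ = 0.220, H_out = 6.622 kJ/mol
  T = 354.1 K: K = (3.209, 0.621, 0.111), RR gives ψ = 0.181, H_out = 5.058 kJ/mol
  T = 356.4 K: K = (3.306, 0.646, 0.115), RR gives ψ = 0.201, H_out = 5.866 kJ/mol
Linear interpolation between T = 354.1 (H_out = 5.058) and T = 356.4 (H_out = 5.866) on hF = 5.126 gives T ≈ 354.3 K, at which ψ = 0.18.

T = 354.3 K, V/F = 0.18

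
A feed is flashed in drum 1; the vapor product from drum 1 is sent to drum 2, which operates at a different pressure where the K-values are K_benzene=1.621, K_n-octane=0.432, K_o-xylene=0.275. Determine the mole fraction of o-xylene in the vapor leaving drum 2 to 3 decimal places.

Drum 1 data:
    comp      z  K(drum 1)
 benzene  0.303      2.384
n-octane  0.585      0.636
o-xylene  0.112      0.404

Drum 1:
Iterate (Newton) starting at ψ₁ = 0.5:
  ψ₁ = 0.500: g = -0.1076, g' = -0.399 → ψ₁ = 0.231
  ψ₁ = 0.231: g = 0.0080, g' = -0.479 → ψ₁ = 0.247
  ψ₁ = 0.247: g = 0.0001, g' = -0.470 → ψ₁ = 0.248
Converged at ψ₁ = 0.248.
Drum-1 compositions:
  benzene: x = 0.226, y = 0.538
  n-octane: x = 0.643, y = 0.409
  o-xylene: x = 0.131, y = 0.053
Drum-2 feed = drum-1 vapor: z₂ = (0.5380, 0.4089, 0.0531).
Drum 2:
Newton iteration, ψ₂⁰ = 0.41:
  ψ₂ = 0.410: g = -0.0912, g' = -0.412 → ψ₂ = 0.189
  ψ₂ = 0.189: g = -0.0057, g' = -0.369 → ψ₂ = 0.173
Converged at ψ₂ = 0.173.
  benzene: x = 0.486, y = 0.787
  n-octane: x = 0.454, y = 0.196
  o-xylene: x = 0.061, y = 0.017

y_o-xylene (drum 2) = 0.017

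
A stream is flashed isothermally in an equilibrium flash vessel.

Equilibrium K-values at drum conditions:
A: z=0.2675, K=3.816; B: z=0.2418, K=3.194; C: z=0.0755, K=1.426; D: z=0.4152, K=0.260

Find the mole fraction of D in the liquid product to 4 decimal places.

Material balance + equilibrium reduce to Σ zᵢ(Kᵢ−1)/(1+ψ(Kᵢ−1)) = 0.
Feasibility: ΣzᵢKᵢ = 2.0087, Σzᵢ/Kᵢ = 1.7957 — both > 1, two phases present.
Newton iteration, ψ⁰ = 0.5:
  ψ = 0.5000: g = 0.10463, g' = -1.2127 → ψ = 0.5863
  ψ = 0.5863: g = -0.00077, g' = -1.2426 → ψ = 0.5857
Converged at ψ = 0.5857.
Compositions from xᵢ = zᵢ/(1+ψ(Kᵢ−1)), yᵢ = Kᵢxᵢ:
  A: x = 0.1010, y = 0.3853
  B: x = 0.1058, y = 0.3380
  C: x = 0.0604, y = 0.0862
  D: x = 0.7328, y = 0.1905

x_D = 0.7328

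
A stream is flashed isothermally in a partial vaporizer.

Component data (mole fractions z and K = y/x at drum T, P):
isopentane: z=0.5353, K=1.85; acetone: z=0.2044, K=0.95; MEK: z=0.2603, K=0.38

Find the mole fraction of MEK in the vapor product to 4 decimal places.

Let ψ = V/F and solve Σ zᵢ(Kᵢ−1)/(1+ψ(Kᵢ−1)) = 0.
g(0) = ΣzᵢKᵢ − 1 = 0.2834 and g(1) = 1 − Σzᵢ/Kᵢ = -0.1895, so a root lies in (0, 1).
Iterate (Newton) starting at ψ = 0.67:
  ψ = 0.6700: g = 0.00327, g' = -0.4503 → ψ = 0.6773
  ψ = 0.6773: g = -0.00001, g' = -0.4537 → ψ = 0.6772
Converged at ψ = 0.6772.
Compositions from xᵢ = zᵢ/(1+ψ(Kᵢ−1)), yᵢ = Kᵢxᵢ:
  isopentane: x = 0.3397, y = 0.6285
  acetone: x = 0.2116, y = 0.2010
  MEK: x = 0.4487, y = 0.1705

y_MEK = 0.1705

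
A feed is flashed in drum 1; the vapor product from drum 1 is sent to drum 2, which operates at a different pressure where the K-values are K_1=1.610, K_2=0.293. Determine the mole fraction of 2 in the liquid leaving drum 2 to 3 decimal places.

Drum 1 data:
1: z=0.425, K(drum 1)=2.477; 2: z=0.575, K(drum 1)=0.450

Drum 1:
Let ψ₁ = V/F and solve Σ zᵢ(Kᵢ−1)/(1+ψ₁(Kᵢ−1)) = 0.
Feasibility: ΣzᵢKᵢ = 1.311, Σzᵢ/Kᵢ = 1.449 — both > 1, two phases present.
Binary case is linear: z₁(K₁−1)(1+ψ₁(K₂−1)) + z₂(K₂−1)(1+ψ₁(K₁−1)) = 0
⇒ ψ₁ = [z₁(K₁−1)+z₂(K₂−1)] / [−(K₁−1)(K₂−1)] = 0.3115/0.8124 = 0.383
Drum-1 compositions:
  1: x = 0.271, y = 0.672
  2: x = 0.729, y = 0.328
Drum-2 feed = drum-1 vapor: z₂ = (0.6721, 0.3279).
Drum 2:
Rachford–Rice: g(ψ₂) = Σ zᵢ(Kᵢ−1)/(1+ψ₂(Kᵢ−1)) = 0.
g(0) = ΣzᵢKᵢ − 1 = 0.178 and g(1) = 1 − Σzᵢ/Kᵢ = -0.537, so a root lies in (0, 1).
Binary case is linear: z₁(K₁−1)(1+ψ₂(K₂−1)) + z₂(K₂−1)(1+ψ₂(K₁−1)) = 0
⇒ ψ₂ = [z₁(K₁−1)+z₂(K₂−1)] / [−(K₁−1)(K₂−1)] = 0.1782/0.4313 = 0.413
  1: x = 0.537, y = 0.864
  2: x = 0.463, y = 0.136

x_2 (drum 2) = 0.463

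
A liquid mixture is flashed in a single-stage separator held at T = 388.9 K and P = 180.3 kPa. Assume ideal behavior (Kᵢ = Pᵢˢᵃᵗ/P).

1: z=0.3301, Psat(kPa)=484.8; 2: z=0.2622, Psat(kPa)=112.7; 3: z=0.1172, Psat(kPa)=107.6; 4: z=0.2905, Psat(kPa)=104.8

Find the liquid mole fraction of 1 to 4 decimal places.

Raoult's law: Kᵢ = Pᵢˢᵃᵗ/P = Pᵢˢᵃᵗ/180.3.
  K_1 = 484.8/180.3 = 2.688852, K_2 = 112.7/180.3 = 0.625069, K_3 = 107.6/180.3 = 0.596783, K_4 = 104.8/180.3 = 0.581253
Iterate (Newton) starting at ψ = 0.61:
  ψ = 0.6100: g = -0.07891, g' = -0.4158 → ψ = 0.4202
  ψ = 0.4202: g = 0.00487, g' = -0.4767 → ψ = 0.4304
  ψ = 0.4304: g = 0.00003, g' = -0.4718 → ψ = 0.4305
Converged at ψ = 0.4305.
Compositions from xᵢ = zᵢ/(1+ψ(Kᵢ−1)), yᵢ = Kᵢxᵢ:
  1: x = 0.1911, y = 0.5139
  2: x = 0.3127, y = 0.1954
  3: x = 0.1418, y = 0.0846
  4: x = 0.3544, y = 0.2060

x_1 = 0.1911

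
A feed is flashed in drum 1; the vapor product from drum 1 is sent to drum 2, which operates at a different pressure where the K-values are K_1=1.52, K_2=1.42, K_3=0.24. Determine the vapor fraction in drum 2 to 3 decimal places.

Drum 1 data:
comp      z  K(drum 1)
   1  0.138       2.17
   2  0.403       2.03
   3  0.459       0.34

V/F (drum 2) = 0.568

Drum 1:
Newton iteration, ψ₁⁰ = 0.51:
  ψ₁ = 0.510: g = -0.0834, g' = -0.712 → ψ₁ = 0.393
  ψ₁ = 0.393: g = -0.0029, g' = -0.670 → ψ₁ = 0.389
Converged at ψ₁ = 0.389.
Drum-1 compositions:
  1: x = 0.095, y = 0.206
  2: x = 0.288, y = 0.584
  3: x = 0.617, y = 0.210
Drum-2 feed = drum-1 vapor: z₂ = (0.2059, 0.5842, 0.2099).
Drum 2:
Material balance + equilibrium reduce to Σ zᵢ(Kᵢ−1)/(1+ψ₂(Kᵢ−1)) = 0.
g(0) = ΣzᵢKᵢ − 1 = 0.193 and g(1) = 1 − Σzᵢ/Kᵢ = -0.421, so a root lies in (0, 1).
Newton–Raphson from ψ₂ = 0.42:
  ψ₂ = 0.420: g = 0.0621, g' = -0.374 → ψ₂ = 0.586
  ψ₂ = 0.586: g = -0.0088, g' = -0.494 → ψ₂ = 0.568
Converged at ψ₂ = 0.568.
  1: x = 0.159, y = 0.242
  2: x = 0.472, y = 0.670
  3: x = 0.369, y = 0.089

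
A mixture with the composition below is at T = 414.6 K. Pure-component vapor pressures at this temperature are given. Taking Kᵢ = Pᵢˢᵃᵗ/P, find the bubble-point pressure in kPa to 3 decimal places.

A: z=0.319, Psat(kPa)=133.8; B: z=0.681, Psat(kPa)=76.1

Pbub = 94.506 kPa

At the bubble point ψ → 0, so ΣzᵢKᵢ = 1 with Kᵢ = Pᵢˢᵃᵗ/P ⇒ P = ΣzᵢPᵢˢᵃᵗ.
P = 0.319·133.8 + 0.681·76.1 = 94.506 kPa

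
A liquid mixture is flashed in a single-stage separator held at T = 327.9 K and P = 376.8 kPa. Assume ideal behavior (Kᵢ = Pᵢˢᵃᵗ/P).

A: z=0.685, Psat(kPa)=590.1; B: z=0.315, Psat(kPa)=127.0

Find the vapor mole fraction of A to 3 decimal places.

Raoult's law: Kᵢ = Pᵢˢᵃᵗ/P = Pᵢˢᵃᵗ/376.8.
  K_A = 590.1/376.8 = 1.56608, K_B = 127.0/376.8 = 0.33705
Binary case is linear: z₁(K₁−1)(1+ψ(K₂−1)) + z₂(K₂−1)(1+ψ(K₁−1)) = 0
⇒ ψ = [z₁(K₁−1)+z₂(K₂−1)] / [−(K₁−1)(K₂−1)] = 0.1789/0.3753 = 0.477
Compositions from xᵢ = zᵢ/(1+ψ(Kᵢ−1)), yᵢ = Kᵢxᵢ:
  A: x = 0.539, y = 0.845
  B: x = 0.461, y = 0.155

y_A = 0.845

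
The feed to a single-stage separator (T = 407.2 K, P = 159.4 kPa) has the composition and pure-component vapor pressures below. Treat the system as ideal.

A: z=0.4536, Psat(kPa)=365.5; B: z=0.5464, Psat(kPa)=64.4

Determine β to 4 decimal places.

Raoult's law: Kᵢ = Pᵢˢᵃᵗ/P = Pᵢˢᵃᵗ/159.4.
  K_A = 365.5/159.4 = 2.292974, K_B = 64.4/159.4 = 0.404015
Let β = V/F and solve Σ zᵢ(Kᵢ−1)/(1+β(Kᵢ−1)) = 0.
Feasibility: ΣzᵢKᵢ = 1.2608, Σzᵢ/Kᵢ = 1.5502 — both > 1, two phases present.
Binary case is linear: z₁(K₁−1)(1+β(K₂−1)) + z₂(K₂−1)(1+β(K₁−1)) = 0
⇒ β = [z₁(K₁−1)+z₂(K₂−1)] / [−(K₁−1)(K₂−1)] = 0.26085/0.77059 = 0.3385

β = 0.3385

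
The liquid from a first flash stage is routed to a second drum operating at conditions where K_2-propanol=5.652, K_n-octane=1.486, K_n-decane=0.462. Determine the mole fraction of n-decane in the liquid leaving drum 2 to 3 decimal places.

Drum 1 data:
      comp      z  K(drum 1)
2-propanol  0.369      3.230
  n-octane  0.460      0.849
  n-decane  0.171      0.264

x_n-decane (drum 2) = 0.601

Drum 1:
Rachford–Rice: g(ψ₁) = Σ zᵢ(Kᵢ−1)/(1+ψ₁(Kᵢ−1)) = 0.
Check two-phase: ΣzᵢKᵢ = 1.628 > 1 and Σzᵢ/Kᵢ = 1.304 > 1, so g(0) = 0.628 > 0 and g(1) = -0.304 < 0.
Newton iteration, ψ₁⁰ = 0.5:
  ψ₁ = 0.500: g = 0.1148, g' = -0.654 → ψ₁ = 0.675
  ψ₁ = 0.675: g = 0.0007, g' = -0.671 → ψ₁ = 0.676
Converged at ψ₁ = 0.676.
Drum-1 compositions:
  2-propanol: x = 0.147, y = 0.475
  n-octane: x = 0.512, y = 0.435
  n-decane: x = 0.341, y = 0.090
Drum-2 feed = drum-1 liquid: z₂ = (0.1471, 0.5123, 0.3406).
Drum 2:
Rachford–Rice: g(ψ₂) = Σ zᵢ(Kᵢ−1)/(1+ψ₂(Kᵢ−1)) = 0.
Check two-phase: ΣzᵢKᵢ = 1.750 > 1 and Σzᵢ/Kᵢ = 1.108 > 1, so g(0) = 0.750 > 0 and g(1) = -0.108 < 0.
Iterate (Newton) starting at ψ₂ = 0.5:
  ψ₂ = 0.500: g = 0.1554, g' = -0.551 → ψ₂ = 0.782
  ψ₂ = 0.782: g = 0.0115, g' = -0.505 → ψ₂ = 0.805
Converged at ψ₂ = 0.805.
  2-propanol: x = 0.031, y = 0.175
  n-octane: x = 0.368, y = 0.547
  n-decane: x = 0.601, y = 0.278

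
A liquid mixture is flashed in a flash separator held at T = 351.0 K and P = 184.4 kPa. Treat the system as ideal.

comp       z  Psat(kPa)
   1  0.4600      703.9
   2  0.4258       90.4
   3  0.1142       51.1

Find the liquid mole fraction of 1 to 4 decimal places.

x_1 = 0.1666

Raoult's law: Kᵢ = Pᵢˢᵃᵗ/P = Pᵢˢᵃᵗ/184.4.
  K_1 = 703.9/184.4 = 3.817245, K_2 = 90.4/184.4 = 0.490239, K_3 = 51.1/184.4 = 0.277115
Newton–Raphson from ψ = 0.5:
  ψ = 0.5000: g = 0.11745, g' = -0.9750 → ψ = 0.6205
  ψ = 0.6205: g = 0.00442, g' = -0.9164 → ψ = 0.6253
Converged at ψ = 0.6253.
Compositions from xᵢ = zᵢ/(1+ψ(Kᵢ−1)), yᵢ = Kᵢxᵢ:
  1: x = 0.1666, y = 0.6358
  2: x = 0.6250, y = 0.3064
  3: x = 0.2084, y = 0.0578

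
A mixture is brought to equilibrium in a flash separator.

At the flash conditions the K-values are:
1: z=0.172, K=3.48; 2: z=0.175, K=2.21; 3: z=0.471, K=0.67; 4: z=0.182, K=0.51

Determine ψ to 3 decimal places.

ψ = 0.540

Material balance + equilibrium reduce to Σ zᵢ(Kᵢ−1)/(1+ψ(Kᵢ−1)) = 0.
Feasibility: ΣzᵢKᵢ = 1.394, Σzᵢ/Kᵢ = 1.188 — both > 1, two phases present.
Newton–Raphson from ψ = 0.45:
  ψ = 0.450: g = 0.0417, g' = -0.486 → ψ = 0.536
  ψ = 0.536: g = 0.0019, g' = -0.445 → ψ = 0.540
Converged at ψ = 0.540.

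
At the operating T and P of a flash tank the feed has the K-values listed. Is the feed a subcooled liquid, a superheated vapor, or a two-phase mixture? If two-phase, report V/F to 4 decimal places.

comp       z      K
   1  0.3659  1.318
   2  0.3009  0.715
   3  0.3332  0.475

ΣzᵢKᵢ = 0.8557; Σzᵢ/Kᵢ = 1.3999.
Since ΣzᵢKᵢ < 1 the mixture is below its bubble point — single liquid phase.

subcooled liquid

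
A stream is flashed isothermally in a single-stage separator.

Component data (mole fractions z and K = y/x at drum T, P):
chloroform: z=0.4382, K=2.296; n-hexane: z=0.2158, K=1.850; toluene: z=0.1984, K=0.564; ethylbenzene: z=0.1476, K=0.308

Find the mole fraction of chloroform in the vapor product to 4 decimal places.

Rachford–Rice: g(V/F) = Σ zᵢ(Kᵢ−1)/(1+V/F(Kᵢ−1)) = 0.
g(0) = ΣzᵢKᵢ − 1 = 0.5627 and g(1) = 1 − Σzᵢ/Kᵢ = -0.1385, so a root lies in (0, 1).
Newton iteration, V/F⁰ = 0.48:
  V/F = 0.4800: g = 0.21805, g' = -0.5772 → V/F = 0.8578
  V/F = 0.8578: g = -0.01449, g' = -0.7414 → V/F = 0.8383
  V/F = 0.8383: g = -0.00025, g' = -0.7167 → V/F = 0.8379
Converged at V/F = 0.8379.
Compositions from xᵢ = zᵢ/(1+V/F(Kᵢ−1)), yᵢ = Kᵢxᵢ:
  chloroform: x = 0.2101, y = 0.4823
  n-hexane: x = 0.1260, y = 0.2332
  toluene: x = 0.3126, y = 0.1763
  ethylbenzene: x = 0.3513, y = 0.1082

y_chloroform = 0.4823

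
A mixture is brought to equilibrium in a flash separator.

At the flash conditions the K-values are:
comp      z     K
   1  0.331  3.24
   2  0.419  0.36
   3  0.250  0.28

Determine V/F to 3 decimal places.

Material balance + equilibrium reduce to Σ zᵢ(Kᵢ−1)/(1+V/F(Kᵢ−1)) = 0.
Check two-phase: ΣzᵢKᵢ = 1.293 > 1 and Σzᵢ/Kᵢ = 2.159 > 1, so g(0) = 0.293 > 0 and g(1) = -1.159 < 0.
Iterate (Newton) starting at V/F = 0.64:
  V/F = 0.640: g = -0.4834, g' = -1.219 → V/F = 0.243
  V/F = 0.243: g = -0.0560, g' = -1.127 → V/F = 0.194
  V/F = 0.194: g = 0.0019, g' = -1.207 → V/F = 0.195
Converged at V/F = 0.195.

V/F = 0.195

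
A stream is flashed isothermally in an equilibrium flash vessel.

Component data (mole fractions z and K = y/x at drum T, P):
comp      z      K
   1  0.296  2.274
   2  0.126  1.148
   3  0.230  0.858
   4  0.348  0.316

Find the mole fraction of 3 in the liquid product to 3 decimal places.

Material balance + equilibrium reduce to Σ zᵢ(Kᵢ−1)/(1+V/F(Kᵢ−1)) = 0.
g(0) = ΣzᵢKᵢ − 1 = 0.125 and g(1) = 1 − Σzᵢ/Kᵢ = -0.609, so a root lies in (0, 1).
Newton–Raphson from V/F = 0.62:
  V/F = 0.620: g = -0.2214, g' = -0.649 → V/F = 0.279
  V/F = 0.279: g = -0.0319, g' = -0.518 → V/F = 0.217
  V/F = 0.217: g = 0.0002, g' = -0.527 → V/F = 0.218
Converged at V/F = 0.218.
Compositions from xᵢ = zᵢ/(1+V/F(Kᵢ−1)), yᵢ = Kᵢxᵢ:
  1: x = 0.232, y = 0.527
  2: x = 0.122, y = 0.140
  3: x = 0.237, y = 0.204
  4: x = 0.409, y = 0.129

x_3 = 0.237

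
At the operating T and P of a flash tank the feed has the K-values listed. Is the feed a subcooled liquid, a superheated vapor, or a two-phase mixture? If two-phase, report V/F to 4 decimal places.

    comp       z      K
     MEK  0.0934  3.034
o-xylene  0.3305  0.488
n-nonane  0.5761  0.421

ΣzᵢKᵢ = 0.6872; Σzᵢ/Kᵢ = 2.0764.
Since ΣzᵢKᵢ < 1 the mixture is below its bubble point — single liquid phase.

subcooled liquid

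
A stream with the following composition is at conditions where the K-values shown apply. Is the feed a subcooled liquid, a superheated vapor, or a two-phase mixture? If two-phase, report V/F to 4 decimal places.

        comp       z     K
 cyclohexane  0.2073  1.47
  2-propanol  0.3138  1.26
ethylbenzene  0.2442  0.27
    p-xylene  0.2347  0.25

subcooled liquid

ΣzᵢKᵢ = 0.8247; Σzᵢ/Kᵢ = 2.2333.
Since ΣzᵢKᵢ < 1 the mixture is below its bubble point — single liquid phase.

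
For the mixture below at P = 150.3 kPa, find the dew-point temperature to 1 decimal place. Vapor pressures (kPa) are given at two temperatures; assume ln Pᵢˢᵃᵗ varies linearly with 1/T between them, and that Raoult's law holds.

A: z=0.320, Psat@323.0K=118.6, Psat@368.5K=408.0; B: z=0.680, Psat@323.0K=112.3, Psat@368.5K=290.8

Dew-point temperature: Σzᵢ·P/Pᵢˢᵃᵗ(T) = 1. Interpolate ln Pᵢˢᵃᵗ = aᵢ + bᵢ/T.
  T = 323.0 K: ΣzᵢP/Pᵢˢᵃᵗ = 1.3156
  T = 368.5 K: ΣzᵢP/Pᵢˢᵃᵗ = 0.4693
  T = 345.8 K: ΣzᵢP/Pᵢˢᵃᵗ = 0.7572
  T = 334.4 K: ΣzᵢP/Pᵢˢᵃᵗ = 0.9882
  T = 328.7 K: ΣzᵢP/Pᵢˢᵃᵗ = 1.1372
  T = 331.5 K: ΣzᵢP/Pᵢˢᵃᵗ = 1.0607
Interpolating between 331.5 K and 334.4 K gives T ≈ 333.9 K.

T = 333.9 K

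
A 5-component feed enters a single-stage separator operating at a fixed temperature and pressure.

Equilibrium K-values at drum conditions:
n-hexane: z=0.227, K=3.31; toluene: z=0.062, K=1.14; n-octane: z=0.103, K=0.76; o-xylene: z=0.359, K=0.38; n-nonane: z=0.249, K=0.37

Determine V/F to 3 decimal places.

Rachford–Rice: g(V/F) = Σ zᵢ(Kᵢ−1)/(1+V/F(Kᵢ−1)) = 0.
g(0) = ΣzᵢKᵢ − 1 = 0.129 and g(1) = 1 − Σzᵢ/Kᵢ = -0.876, so a root lies in (0, 1).
Newton–Raphson from V/F = 0.54:
  V/F = 0.540: g = -0.3594, g' = -0.788 → V/F = 0.084
  V/F = 0.084: g = 0.0224, g' = -1.122 → V/F = 0.104
Converged at V/F = 0.104.

V/F = 0.104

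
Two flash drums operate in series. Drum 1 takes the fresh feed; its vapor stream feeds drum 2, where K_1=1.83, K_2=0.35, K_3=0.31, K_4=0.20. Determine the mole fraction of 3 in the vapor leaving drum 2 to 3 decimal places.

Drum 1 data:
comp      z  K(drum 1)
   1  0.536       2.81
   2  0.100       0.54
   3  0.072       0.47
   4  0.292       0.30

y_3 (drum 2) = 0.028

Drum 1:
Newton iteration, ψ₁⁰ = 0.5:
  ψ₁ = 0.500: g = 0.0832, g' = -0.896 → ψ₁ = 0.593
Converged at ψ₁ = 0.593.
Drum-1 compositions:
  1: x = 0.259, y = 0.727
  2: x = 0.137, y = 0.074
  3: x = 0.105, y = 0.049
  4: x = 0.499, y = 0.150
Drum-2 feed = drum-1 vapor: z₂ = (0.7268, 0.0742, 0.0493, 0.1497).
Drum 2:
Iterate (Newton) starting at ψ₂ = 0.64:
  ψ₂ = 0.640: g = 0.0050, g' = -0.783 → ψ₂ = 0.646
Converged at ψ₂ = 0.646.
  1: x = 0.473, y = 0.866
  2: x = 0.128, y = 0.045
  3: x = 0.089, y = 0.028
  4: x = 0.310, y = 0.062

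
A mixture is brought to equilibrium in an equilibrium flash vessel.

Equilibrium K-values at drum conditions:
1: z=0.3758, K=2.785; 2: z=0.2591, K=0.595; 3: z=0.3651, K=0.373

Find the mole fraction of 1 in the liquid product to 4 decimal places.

Rachford–Rice: g(ψ) = Σ zᵢ(Kᵢ−1)/(1+ψ(Kᵢ−1)) = 0.
Check two-phase: ΣzᵢKᵢ = 1.3369 > 1 and Σzᵢ/Kᵢ = 1.5492 > 1, so g(0) = 0.3369 > 0 and g(1) = -0.5492 < 0.
Iterate (Newton) starting at ψ = 0.5:
  ψ = 0.5000: g = -0.11058, g' = -0.7057 → ψ = 0.3433
  ψ = 0.3433: g = 0.00234, g' = -0.7507 → ψ = 0.3464
Converged at ψ = 0.3464.
Compositions from xᵢ = zᵢ/(1+ψ(Kᵢ−1)), yᵢ = Kᵢxᵢ:
  1: x = 0.2322, y = 0.6467
  2: x = 0.3014, y = 0.1793
  3: x = 0.4664, y = 0.1740

x_1 = 0.2322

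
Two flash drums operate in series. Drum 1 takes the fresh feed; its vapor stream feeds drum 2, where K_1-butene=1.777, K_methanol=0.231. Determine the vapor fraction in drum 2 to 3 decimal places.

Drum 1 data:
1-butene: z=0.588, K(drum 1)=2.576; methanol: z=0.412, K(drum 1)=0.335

V/F (drum 2) = 0.691

Drum 1:
Rachford–Rice: g(ψ₁) = Σ zᵢ(Kᵢ−1)/(1+ψ₁(Kᵢ−1)) = 0.
g(0) = ΣzᵢKᵢ − 1 = 0.653 and g(1) = 1 − Σzᵢ/Kᵢ = -0.458, so a root lies in (0, 1).
Newton iteration, ψ₁⁰ = 0.5:
  ψ₁ = 0.500: g = 0.1078, g' = -0.866 → ψ₁ = 0.625
  ψ₁ = 0.625: g = -0.0016, g' = -0.904 → ψ₁ = 0.623
Converged at ψ₁ = 0.623.
Drum-1 compositions:
  1-butene: x = 0.297, y = 0.764
  methanol: x = 0.703, y = 0.236
Drum-2 feed = drum-1 vapor: z₂ = (0.7644, 0.2356).
Drum 2:
Material balance + equilibrium reduce to Σ zᵢ(Kᵢ−1)/(1+ψ₂(Kᵢ−1)) = 0.
Check two-phase: ΣzᵢKᵢ = 1.413 > 1 and Σzᵢ/Kᵢ = 1.450 > 1, so g(0) = 0.413 > 0 and g(1) = -0.450 < 0.
Iterate (Newton) starting at ψ₂ = 0.5:
  ψ₂ = 0.500: g = 0.1334, g' = -0.607 → ψ₂ = 0.720
  ψ₂ = 0.720: g = -0.0248, g' = -0.889 → ψ₂ = 0.692
  ψ₂ = 0.692: g = -0.0008, g' = -0.831 → ψ₂ = 0.691
Converged at ψ₂ = 0.691.
  1-butene: x = 0.497, y = 0.884
  methanol: x = 0.503, y = 0.116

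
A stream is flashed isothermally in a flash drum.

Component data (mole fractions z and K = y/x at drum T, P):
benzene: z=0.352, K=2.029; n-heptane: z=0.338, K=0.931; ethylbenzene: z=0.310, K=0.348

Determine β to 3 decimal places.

Rachford–Rice: g(β) = Σ zᵢ(Kᵢ−1)/(1+β(Kᵢ−1)) = 0.
g(0) = ΣzᵢKᵢ − 1 = 0.137 and g(1) = 1 − Σzᵢ/Kᵢ = -0.427, so a root lies in (0, 1).
Newton–Raphson from β = 0.5:
  β = 0.500: g = -0.0849, g' = -0.454 → β = 0.313
  β = 0.313: g = -0.0039, g' = -0.423 → β = 0.304
Converged at β = 0.304.

β = 0.304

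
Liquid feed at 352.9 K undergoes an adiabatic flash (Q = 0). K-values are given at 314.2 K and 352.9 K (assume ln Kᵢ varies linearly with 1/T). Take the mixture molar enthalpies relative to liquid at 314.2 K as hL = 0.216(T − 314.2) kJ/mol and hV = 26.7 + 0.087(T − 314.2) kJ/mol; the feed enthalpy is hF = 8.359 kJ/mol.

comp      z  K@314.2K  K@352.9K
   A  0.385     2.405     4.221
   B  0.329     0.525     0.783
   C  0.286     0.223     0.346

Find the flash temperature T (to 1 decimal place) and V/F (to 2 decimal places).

T = 320.2 K, V/F = 0.27

Adiabatic flash: solve Rachford–Rice at each trial T, then check hF = ψ·hV(T) + (1−ψ)·hL(T).
  T = 314.2 K: K = (2.405, 0.525, 0.223), RR gives ψ = 0.183, H_out = 4.889 kJ/mol
  T = 352.9 K: K = (4.221, 0.783, 0.346), RR gives ψ = 0.641, H_out = 22.265 kJ/mol
  T = 333.5 K: K = (3.236, 0.648, 0.281), RR gives ψ = 0.436, H_out = 14.720 kJ/mol
  T = 323.9 K: K = (2.804, 0.586, 0.251), RR gives ψ = 0.322, H_out = 10.288 kJ/mol
  T = 319.0 K: K = (2.598, 0.555, 0.237), RR gives ψ = 0.256, H_out = 7.712 kJ/mol
  T = 321.4 K: K = (2.698, 0.570, 0.244), RR gives ψ = 0.289, H_out = 9.007 kJ/mol
Linear interpolation between T = 319.0 (H_out = 7.712) and T = 321.4 (H_out = 9.007) on hF = 8.359 gives T ≈ 320.2 K, at which ψ = 0.27.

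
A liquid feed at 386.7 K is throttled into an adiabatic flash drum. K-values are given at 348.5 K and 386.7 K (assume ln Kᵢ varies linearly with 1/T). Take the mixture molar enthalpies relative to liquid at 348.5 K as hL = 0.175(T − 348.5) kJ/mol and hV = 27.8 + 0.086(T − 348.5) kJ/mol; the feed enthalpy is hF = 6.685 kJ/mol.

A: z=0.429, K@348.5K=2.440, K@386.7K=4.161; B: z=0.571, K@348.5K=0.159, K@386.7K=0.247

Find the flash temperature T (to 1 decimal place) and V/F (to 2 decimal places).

Adiabatic flash: solve Rachford–Rice at each trial T, then check hF = ψ·hV(T) + (1−ψ)·hL(T).
  T = 348.5 K: K = (2.440, 0.159), RR gives ψ = 0.114, H_out = 3.158 kJ/mol
  T = 386.7 K: K = (4.161, 0.247), RR gives ψ = 0.389, H_out = 16.179 kJ/mol
  T = 367.6 K: K = (3.231, 0.200), RR gives ψ = 0.281, H_out = 10.666 kJ/mol
  T = 358.1 K: K = (2.820, 0.179), RR gives ψ = 0.209, H_out = 7.311 kJ/mol
  T = 353.3 K: K = (2.626, 0.169), RR gives ψ = 0.165, H_out = 5.357 kJ/mol
  T = 355.7 K: K = (2.722, 0.174), RR gives ψ = 0.188, H_out = 6.360 kJ/mol
Linear interpolation between T = 355.7 (H_out = 6.360) and T = 358.1 (H_out = 7.311) on hF = 6.685 gives T ≈ 356.5 K, at which ψ = 0.20.

T = 356.5 K, V/F = 0.20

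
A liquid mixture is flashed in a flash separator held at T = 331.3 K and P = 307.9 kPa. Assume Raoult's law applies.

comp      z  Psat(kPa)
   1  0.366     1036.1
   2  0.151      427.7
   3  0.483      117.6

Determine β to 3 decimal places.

Raoult's law: Kᵢ = Pᵢˢᵃᵗ/P = Pᵢˢᵃᵗ/307.9.
  K_1 = 1036.1/307.9 = 3.36505, K_2 = 427.7/307.9 = 1.38909, K_3 = 117.6/307.9 = 0.38194
Let β = V/F and solve Σ zᵢ(Kᵢ−1)/(1+β(Kᵢ−1)) = 0.
Feasibility: ΣzᵢKᵢ = 1.626, Σzᵢ/Kᵢ = 1.482 — both > 1, two phases present.
Iterate (Newton) starting at β = 0.53:
  β = 0.530: g = -0.0111, g' = -0.827 → β = 0.517
Converged at β = 0.517.

β = 0.517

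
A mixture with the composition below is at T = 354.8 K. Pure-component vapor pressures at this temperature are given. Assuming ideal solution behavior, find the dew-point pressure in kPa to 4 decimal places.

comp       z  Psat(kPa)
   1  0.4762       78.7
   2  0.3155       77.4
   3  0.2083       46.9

Pdew = 68.6416 kPa

At the dew point ψ → 1, so Σzᵢ/Kᵢ = 1 with Kᵢ = Pᵢˢᵃᵗ/P ⇒ 1/P = Σzᵢ/Pᵢˢᵃᵗ.
1/P = 0.4762/78.7 + 0.3155/77.4 + 0.2083/46.9 = 0.0145684 ⇒ P = 68.6416 kPa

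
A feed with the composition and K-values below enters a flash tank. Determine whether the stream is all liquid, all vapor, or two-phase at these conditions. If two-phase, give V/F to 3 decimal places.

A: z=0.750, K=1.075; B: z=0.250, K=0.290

all liquid

ΣzᵢKᵢ = 0.879; Σzᵢ/Kᵢ = 1.560.
Since ΣzᵢKᵢ < 1 the mixture is below its bubble point — single liquid phase.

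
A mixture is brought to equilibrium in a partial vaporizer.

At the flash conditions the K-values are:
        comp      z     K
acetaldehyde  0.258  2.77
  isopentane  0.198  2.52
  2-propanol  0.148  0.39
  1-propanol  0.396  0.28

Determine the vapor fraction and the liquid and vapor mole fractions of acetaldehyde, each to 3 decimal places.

Material balance + equilibrium reduce to Σ zᵢ(Kᵢ−1)/(1+ψ(Kᵢ−1)) = 0.
Feasibility: ΣzᵢKᵢ = 1.382, Σzᵢ/Kᵢ = 1.965 — both > 1, two phases present.
Newton–Raphson from ψ = 0.49:
  ψ = 0.490: g = -0.1523, g' = -0.984 → ψ = 0.335
  ψ = 0.335: g = -0.0034, g' = -0.963 → ψ = 0.332
Converged at ψ = 0.332.
Compositions from xᵢ = zᵢ/(1+ψ(Kᵢ−1)), yᵢ = Kᵢxᵢ:
  acetaldehyde: x = 0.163, y = 0.450
  isopentane: x = 0.132, y = 0.332
  2-propanol: x = 0.186, y = 0.072
  1-propanol: x = 0.520, y = 0.146

ψ = 0.332, x_acetaldehyde = 0.163, y_acetaldehyde = 0.450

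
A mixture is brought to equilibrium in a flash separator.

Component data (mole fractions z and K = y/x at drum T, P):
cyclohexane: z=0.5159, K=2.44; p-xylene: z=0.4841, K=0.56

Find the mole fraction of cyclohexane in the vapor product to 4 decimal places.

Material balance + equilibrium reduce to Σ zᵢ(Kᵢ−1)/(1+V/F(Kᵢ−1)) = 0.
g(0) = ΣzᵢKᵢ − 1 = 0.5299 and g(1) = 1 − Σzᵢ/Kᵢ = -0.0759, so a root lies in (0, 1).
Iterate (Newton) starting at V/F = 0.5:
  V/F = 0.5000: g = 0.15883, g' = -0.5157 → V/F = 0.8080
  V/F = 0.8080: g = 0.01286, g' = -0.4542 → V/F = 0.8363
Converged at V/F = 0.8363.
Compositions from xᵢ = zᵢ/(1+V/F(Kᵢ−1)), yᵢ = Kᵢxᵢ:
  cyclohexane: x = 0.2340, y = 0.5711
  p-xylene: x = 0.7660, y = 0.4289

y_cyclohexane = 0.5711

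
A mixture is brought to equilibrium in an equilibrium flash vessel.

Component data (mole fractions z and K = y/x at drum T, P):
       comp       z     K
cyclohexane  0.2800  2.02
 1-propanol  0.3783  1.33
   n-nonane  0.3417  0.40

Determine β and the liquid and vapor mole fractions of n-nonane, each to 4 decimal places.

Newton–Raphson from β = 0.5:
  β = 0.5000: g = 0.00341, g' = -0.4092 → β = 0.5083
Converged at β = 0.5083.
Compositions from xᵢ = zᵢ/(1+β(Kᵢ−1)), yᵢ = Kᵢxᵢ:
  cyclohexane: x = 0.1844, y = 0.3725
  1-propanol: x = 0.3240, y = 0.4309
  n-nonane: x = 0.4916, y = 0.1967

β = 0.5083, x_n-nonane = 0.4916, y_n-nonane = 0.1967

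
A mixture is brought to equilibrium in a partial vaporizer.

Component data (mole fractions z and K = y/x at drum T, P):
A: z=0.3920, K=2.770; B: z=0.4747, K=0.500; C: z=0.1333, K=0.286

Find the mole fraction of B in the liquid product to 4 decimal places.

x_B = 0.5818

Let β = V/F and solve Σ zᵢ(Kᵢ−1)/(1+β(Kᵢ−1)) = 0.
Feasibility: ΣzᵢKᵢ = 1.3613, Σzᵢ/Kᵢ = 1.5570 — both > 1, two phases present.
Newton iteration, β⁰ = 0.63:
  β = 0.6300: g = -0.19145, g' = -0.7519 → β = 0.3754
  β = 0.3754: g = -0.00536, g' = -0.7500 → β = 0.3682
  β = 0.3682: g = 0.00001, g' = -0.7535 → β = 0.3683
Converged at β = 0.3683.
Compositions from xᵢ = zᵢ/(1+β(Kᵢ−1)), yᵢ = Kᵢxᵢ:
  A: x = 0.2373, y = 0.6574
  B: x = 0.5818, y = 0.2909
  C: x = 0.1809, y = 0.0517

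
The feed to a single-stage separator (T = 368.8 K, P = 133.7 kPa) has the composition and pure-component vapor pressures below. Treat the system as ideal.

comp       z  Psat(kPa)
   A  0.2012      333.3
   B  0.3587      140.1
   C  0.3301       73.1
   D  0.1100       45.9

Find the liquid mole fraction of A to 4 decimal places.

x_A = 0.1547

Raoult's law: Kᵢ = Pᵢˢᵃᵗ/P = Pᵢˢᵃᵗ/133.7.
  K_A = 333.3/133.7 = 2.492895, K_B = 140.1/133.7 = 1.047868, K_C = 73.1/133.7 = 0.546746, K_D = 45.9/133.7 = 0.343306
Rachford–Rice: g(β) = Σ zᵢ(Kᵢ−1)/(1+β(Kᵢ−1)) = 0.
g(0) = ΣzᵢKᵢ − 1 = 0.0957 and g(1) = 1 − Σzᵢ/Kᵢ = -0.3472, so a root lies in (0, 1).
Newton iteration, β⁰ = 0.54:
  β = 0.5400: g = -0.12699, g' = -0.3710 → β = 0.1977
  β = 0.1977: g = 0.00156, g' = -0.4126 → β = 0.2015
Converged at β = 0.2015.
Compositions from xᵢ = zᵢ/(1+β(Kᵢ−1)), yᵢ = Kᵢxᵢ:
  A: x = 0.1547, y = 0.3856
  B: x = 0.3553, y = 0.3723
  C: x = 0.3633, y = 0.1986
  D: x = 0.1268, y = 0.0435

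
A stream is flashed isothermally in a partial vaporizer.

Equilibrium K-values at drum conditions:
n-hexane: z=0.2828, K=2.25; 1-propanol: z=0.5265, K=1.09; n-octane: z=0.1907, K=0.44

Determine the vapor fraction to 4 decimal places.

ψ = 0.8850

Rachford–Rice: g(ψ) = Σ zᵢ(Kᵢ−1)/(1+ψ(Kᵢ−1)) = 0.
Check two-phase: ΣzᵢKᵢ = 1.2941 > 1 and Σzᵢ/Kᵢ = 1.0421 > 1, so g(0) = 0.2941 > 0 and g(1) = -0.0421 < 0.
Newton iteration, ψ⁰ = 0.5:
  ψ = 0.5000: g = 0.11456, g' = -0.2866 → ψ = 0.8997
  ψ = 0.8997: g = -0.00502, g' = -0.3445 → ψ = 0.8851
  ψ = 0.8851: g = -0.00004, g' = -0.3384 → ψ = 0.8850
Converged at ψ = 0.8850.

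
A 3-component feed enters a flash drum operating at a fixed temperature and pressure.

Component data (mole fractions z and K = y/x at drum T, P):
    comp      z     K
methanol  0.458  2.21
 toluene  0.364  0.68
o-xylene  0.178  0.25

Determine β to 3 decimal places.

Rachford–Rice: g(β) = Σ zᵢ(Kᵢ−1)/(1+β(Kᵢ−1)) = 0.
Check two-phase: ΣzᵢKᵢ = 1.304 > 1 and Σzᵢ/Kᵢ = 1.455 > 1, so g(0) = 0.304 > 0 and g(1) = -0.455 < 0.
Newton–Raphson from β = 0.5:
  β = 0.500: g = -0.0070, g' = -0.569 → β = 0.488
Converged at β = 0.488.

β = 0.488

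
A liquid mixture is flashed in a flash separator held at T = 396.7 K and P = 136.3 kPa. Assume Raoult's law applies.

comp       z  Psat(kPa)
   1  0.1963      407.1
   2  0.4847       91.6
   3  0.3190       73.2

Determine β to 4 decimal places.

Raoult's law: Kᵢ = Pᵢˢᵃᵗ/P = Pᵢˢᵃᵗ/136.3.
  K_1 = 407.1/136.3 = 2.986794, K_2 = 91.6/136.3 = 0.672047, K_3 = 73.2/136.3 = 0.537051
Material balance + equilibrium reduce to Σ zᵢ(Kᵢ−1)/(1+β(Kᵢ−1)) = 0.
Check two-phase: ΣzᵢKᵢ = 1.0834 > 1 and Σzᵢ/Kᵢ = 1.3809 > 1, so g(0) = 0.0834 > 0 and g(1) = -0.3809 < 0.
Iterate (Newton) starting at β = 0.5:
  β = 0.5000: g = -0.18665, g' = -0.3853 → β = 0.0156
  β = 0.0156: g = 0.06973, g' = -0.8509 → β = 0.0976
  β = 0.0976: g = 0.00780, g' = -0.6743 → β = 0.1091
  β = 0.1091: g = 0.00011, g' = -0.6552 → β = 0.1093
Converged at β = 0.1093.

β = 0.1093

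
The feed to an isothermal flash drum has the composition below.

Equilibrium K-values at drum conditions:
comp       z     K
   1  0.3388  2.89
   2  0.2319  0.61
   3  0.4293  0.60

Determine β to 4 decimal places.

Rachford–Rice: g(β) = Σ zᵢ(Kᵢ−1)/(1+β(Kᵢ−1)) = 0.
g(0) = ΣzᵢKᵢ − 1 = 0.3782 and g(1) = 1 − Σzᵢ/Kᵢ = -0.2129, so a root lies in (0, 1).
Newton–Raphson from β = 0.5:
  β = 0.5000: g = 0.00222, g' = -0.4817 → β = 0.5046
Converged at β = 0.5046.

β = 0.5046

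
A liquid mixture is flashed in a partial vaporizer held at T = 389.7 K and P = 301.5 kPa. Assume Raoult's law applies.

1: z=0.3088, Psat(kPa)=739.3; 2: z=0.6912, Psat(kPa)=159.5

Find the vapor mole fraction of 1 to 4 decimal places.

y_1 = 0.6005

Raoult's law: Kᵢ = Pᵢˢᵃᵗ/P = Pᵢˢᵃᵗ/301.5.
  K_1 = 739.3/301.5 = 2.452073, K_2 = 159.5/301.5 = 0.529022
Material balance + equilibrium reduce to Σ zᵢ(Kᵢ−1)/(1+V/F(Kᵢ−1)) = 0.
Check two-phase: ΣzᵢKᵢ = 1.1229 > 1 and Σzᵢ/Kᵢ = 1.4325 > 1, so g(0) = 0.1229 > 0 and g(1) = -0.4325 < 0.
Binary case is linear: z₁(K₁−1)(1+V/F(K₂−1)) + z₂(K₂−1)(1+V/F(K₁−1)) = 0
⇒ V/F = [z₁(K₁−1)+z₂(K₂−1)] / [−(K₁−1)(K₂−1)] = 0.12286/0.68390 = 0.1796
Compositions from xᵢ = zᵢ/(1+V/F(Kᵢ−1)), yᵢ = Kᵢxᵢ:
  1: x = 0.2449, y = 0.6005
  2: x = 0.7551, y = 0.3995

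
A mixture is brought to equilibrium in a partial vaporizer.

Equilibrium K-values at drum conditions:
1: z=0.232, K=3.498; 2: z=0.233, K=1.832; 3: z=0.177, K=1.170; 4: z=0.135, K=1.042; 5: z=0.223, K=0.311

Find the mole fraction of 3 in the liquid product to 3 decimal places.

x_3 = 0.156

Newton iteration, β⁰ = 0.5:
  β = 0.500: g = 0.1935, g' = -0.618 → β = 0.813
  β = 0.813: g = -0.0108, g' = -0.767 → β = 0.799
Converged at β = 0.799.
Compositions from xᵢ = zᵢ/(1+β(Kᵢ−1)), yᵢ = Kᵢxᵢ:
  1: x = 0.077, y = 0.271
  2: x = 0.140, y = 0.256
  3: x = 0.156, y = 0.182
  4: x = 0.131, y = 0.136
  5: x = 0.496, y = 0.154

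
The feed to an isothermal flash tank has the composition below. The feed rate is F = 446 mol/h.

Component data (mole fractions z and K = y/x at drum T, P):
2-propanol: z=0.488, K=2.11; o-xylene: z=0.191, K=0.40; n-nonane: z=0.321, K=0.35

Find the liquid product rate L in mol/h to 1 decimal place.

L = 307.1 mol/h

Material balance + equilibrium reduce to Σ zᵢ(Kᵢ−1)/(1+ψ(Kᵢ−1)) = 0.
Check two-phase: ΣzᵢKᵢ = 1.218 > 1 and Σzᵢ/Kᵢ = 1.626 > 1, so g(0) = 0.218 > 0 and g(1) = -0.626 < 0.
Newton–Raphson from ψ = 0.64:
  ψ = 0.640: g = -0.2266, g' = -0.784 → ψ = 0.351
  ψ = 0.351: g = -0.0257, g' = -0.649 → ψ = 0.311
Converged at ψ = 0.311.
Then V = ψ·F = 0.3114·446 = 138.9 mol/h and L = F − V = 307.1 mol/h.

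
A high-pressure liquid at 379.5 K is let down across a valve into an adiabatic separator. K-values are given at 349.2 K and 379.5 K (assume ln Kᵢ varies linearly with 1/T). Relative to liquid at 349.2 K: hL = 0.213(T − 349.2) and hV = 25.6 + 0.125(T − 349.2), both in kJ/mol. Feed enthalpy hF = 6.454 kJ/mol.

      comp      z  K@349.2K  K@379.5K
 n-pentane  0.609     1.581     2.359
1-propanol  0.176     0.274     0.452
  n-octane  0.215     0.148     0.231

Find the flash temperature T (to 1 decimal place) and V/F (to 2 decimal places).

T = 354.0 K, V/F = 0.22

Adiabatic flash: solve Rachford–Rice at each trial T, then check hF = ψ·hV(T) + (1−ψ)·hL(T).
  T = 349.2 K: K = (1.581, 0.274, 0.148), RR gives ψ = 0.092, H_out = 2.366 kJ/mol
  T = 379.5 K: K = (2.359, 0.452, 0.231), RR gives ψ = 0.606, H_out = 20.347 kJ/mol
  T = 364.4 K: K = (1.949, 0.356, 0.187), RR gives ψ = 0.409, H_out = 13.172 kJ/mol
  T = 356.8 K: K = (1.759, 0.313, 0.167), RR gives ψ = 0.277, H_out = 8.515 kJ/mol
  T = 353.0 K: K = (1.669, 0.293, 0.157), RR gives ψ = 0.193, H_out = 5.694 kJ/mol
  T = 354.9 K: K = (1.714, 0.303, 0.162), RR gives ψ = 0.237, H_out = 7.157 kJ/mol
Linear interpolation between T = 353.0 (H_out = 5.694) and T = 354.9 (H_out = 7.157) on hF = 6.454 gives T ≈ 354.0 K, at which ψ = 0.22.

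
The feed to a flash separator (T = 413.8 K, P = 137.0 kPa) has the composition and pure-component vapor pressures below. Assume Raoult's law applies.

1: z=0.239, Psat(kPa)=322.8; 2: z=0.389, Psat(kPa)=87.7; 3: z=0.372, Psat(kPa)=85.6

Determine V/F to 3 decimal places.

V/F = 0.089

Raoult's law: Kᵢ = Pᵢˢᵃᵗ/P = Pᵢˢᵃᵗ/137.0.
  K_1 = 322.8/137.0 = 2.35620, K_2 = 87.7/137.0 = 0.64015, K_3 = 85.6/137.0 = 0.62482
Rachford–Rice: g(V/F) = Σ zᵢ(Kᵢ−1)/(1+V/F(Kᵢ−1)) = 0.
Check two-phase: ΣzᵢKᵢ = 1.045 > 1 and Σzᵢ/Kᵢ = 1.304 > 1, so g(0) = 0.045 > 0 and g(1) = -0.304 < 0.
Newton iteration, V/F⁰ = 0.52:
  V/F = 0.520: g = -0.1555, g' = -0.308 → V/F = 0.015
  V/F = 0.015: g = 0.0363, g' = -0.526 → V/F = 0.085
  V/F = 0.085: g = 0.0023, g' = -0.463 → V/F = 0.089
Converged at V/F = 0.089.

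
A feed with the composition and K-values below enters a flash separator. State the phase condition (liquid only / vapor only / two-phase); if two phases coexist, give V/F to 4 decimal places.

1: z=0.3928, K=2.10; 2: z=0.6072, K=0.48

two-phase, V/F = 0.2034

ΣzᵢKᵢ = 1.1163; Σzᵢ/Kᵢ = 1.4520.
Both exceed 1, so a two-phase solution exists.
Material balance + equilibrium reduce to Σ zᵢ(Kᵢ−1)/(1+ψ(Kᵢ−1)) = 0.
Binary case is linear: z₁(K₁−1)(1+ψ(K₂−1)) + z₂(K₂−1)(1+ψ(K₁−1)) = 0
⇒ ψ = [z₁(K₁−1)+z₂(K₂−1)] / [−(K₁−1)(K₂−1)] = 0.11634/0.57200 = 0.2034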